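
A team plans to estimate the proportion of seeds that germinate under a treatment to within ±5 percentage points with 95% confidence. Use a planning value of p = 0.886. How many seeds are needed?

For a proportion with margin E = 0.05 at 95% confidence, z = 1.960.
n = p̂(1−p̂)(z/E)² = 0.886 × 0.114 × (1.960/0.05)² = 155.21
Round up: n = 156.

156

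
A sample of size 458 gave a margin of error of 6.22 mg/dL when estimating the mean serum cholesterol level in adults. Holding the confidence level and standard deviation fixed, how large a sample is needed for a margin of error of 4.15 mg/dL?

Margin of error scales as 1/√n, so n₂ = n₁·(E₁/E₂)².
n₂ = 458 × (6.22/4.15)² = 458 × 2.246 = 1028.67
Round up: n₂ = 1029.

1029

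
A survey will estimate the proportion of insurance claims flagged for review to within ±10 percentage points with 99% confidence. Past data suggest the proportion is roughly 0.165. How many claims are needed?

For a proportion with margin E = 0.1 at 99% confidence, z = 2.576.
n = p̂(1−p̂)(z/E)² = 0.165 × 0.835 × (2.576/0.1)² = 91.42
Round up: n = 92.

92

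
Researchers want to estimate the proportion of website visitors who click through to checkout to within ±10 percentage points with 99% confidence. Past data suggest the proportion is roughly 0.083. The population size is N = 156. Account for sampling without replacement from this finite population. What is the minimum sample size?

For a proportion with margin E = 0.1 at 99% confidence, z = 2.576.
n = p̂(1−p̂)(z/E)² = 0.083 × 0.917 × (2.576/0.1)² = 50.51 — call this n₀.
Finite-population correction with N = 156: n = n₀ / (1 + (n₀−1)/N) = 50.51 / 1.317 = 38.35
Round up: n = 39.

n = 39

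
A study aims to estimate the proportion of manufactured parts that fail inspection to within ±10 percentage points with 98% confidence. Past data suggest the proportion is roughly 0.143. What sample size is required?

67

For a proportion with margin E = 0.1 at 98% confidence, z = 2.326.
n = p̂(1−p̂)(z/E)² = 0.143 × 0.857 × (2.326/0.1)² = 66.30
Round up: n = 67.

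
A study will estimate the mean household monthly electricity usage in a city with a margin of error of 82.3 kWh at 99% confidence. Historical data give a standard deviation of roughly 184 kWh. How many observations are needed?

For a mean, the margin of error is E = z·σ/√n, so n = (zσ/E)².
At 99% confidence, z = 2.576.
n = (2.576 × 184 / 82.3)² = 33.17
Round up: n = 34.

34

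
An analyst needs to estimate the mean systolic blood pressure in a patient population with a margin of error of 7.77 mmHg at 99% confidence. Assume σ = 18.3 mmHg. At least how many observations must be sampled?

For a mean, the margin of error is E = z·σ/√n, so n = (zσ/E)².
At 99% confidence, z = 2.576.
n = (2.576 × 18.3 / 7.77)² = 36.81
Round up: n = 37.

37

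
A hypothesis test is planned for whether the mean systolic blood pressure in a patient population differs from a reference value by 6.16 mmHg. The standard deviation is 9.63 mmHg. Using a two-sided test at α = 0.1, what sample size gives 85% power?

n = 18

For a one-sample z-test, n = ((z_{α/2} + z_β)·σ/δ)².
z_{α/2} = 1.645 (two-sided α = 0.1); z_β = 1.036 (power 85% → β = 0.15).
n = (2.681 × 9.63 / 6.16)² = 17.57
Round up: n = 18.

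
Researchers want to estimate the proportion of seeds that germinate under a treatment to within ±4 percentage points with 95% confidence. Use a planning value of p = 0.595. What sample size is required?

579

For a proportion with margin E = 0.04 at 95% confidence, z = 1.960.
n = p̂(1−p̂)(z/E)² = 0.595 × 0.405 × (1.960/0.04)² = 578.58
Round up: n = 579.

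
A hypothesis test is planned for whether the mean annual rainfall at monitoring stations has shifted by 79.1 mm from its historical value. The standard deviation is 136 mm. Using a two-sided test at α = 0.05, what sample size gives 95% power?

For a one-sample z-test, n = ((z_{α/2} + z_β)·σ/δ)².
z_{α/2} = 1.960 (two-sided α = 0.05); z_β = 1.645 (power 95% → β = 0.05).
n = (3.605 × 136 / 79.1)² = 38.42
Round up: n = 39.

39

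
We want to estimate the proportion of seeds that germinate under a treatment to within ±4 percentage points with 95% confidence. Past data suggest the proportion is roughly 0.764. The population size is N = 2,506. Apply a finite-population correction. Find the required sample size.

For a proportion with margin E = 0.04 at 95% confidence, z = 1.960.
n = p̂(1−p̂)(z/E)² = 0.764 × 0.236 × (1.960/0.04)² = 432.91 — call this n₀.
Finite-population correction with N = 2,506: n = n₀ / (1 + (n₀−1)/N) = 432.91 / 1.172 = 369.38
Round up: n = 370.

370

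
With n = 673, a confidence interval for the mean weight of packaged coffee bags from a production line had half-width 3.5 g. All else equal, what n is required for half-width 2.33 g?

1519

Margin of error scales as 1/√n, so n₂ = n₁·(E₁/E₂)².
n₂ = 673 × (3.5/2.33)² = 673 × 2.256 = 1518.29
Round up: n₂ = 1519.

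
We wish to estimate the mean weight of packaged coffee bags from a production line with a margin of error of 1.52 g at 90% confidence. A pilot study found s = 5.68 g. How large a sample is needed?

38

For a mean, the margin of error is E = z·σ/√n, so n = (zσ/E)².
At 90% confidence, z = 1.645.
n = (1.645 × 5.68 / 1.52)² = 37.79
Round up: n = 38.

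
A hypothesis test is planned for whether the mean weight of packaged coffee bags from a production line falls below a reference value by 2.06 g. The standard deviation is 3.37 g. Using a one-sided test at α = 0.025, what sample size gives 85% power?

For a one-sample z-test, n = ((z_α + z_β)·σ/δ)².
z_α = 1.960 (one-sided α = 0.025); z_β = 1.036 (power 85% → β = 0.15).
n = (2.996 × 3.37 / 2.06)² = 24.02
Round up: n = 25.

25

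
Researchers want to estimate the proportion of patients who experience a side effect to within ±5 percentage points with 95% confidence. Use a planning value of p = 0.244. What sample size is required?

284

For a proportion with margin E = 0.05 at 95% confidence, z = 1.960.
n = p̂(1−p̂)(z/E)² = 0.244 × 0.756 × (1.960/0.05)² = 283.45
Round up: n = 284.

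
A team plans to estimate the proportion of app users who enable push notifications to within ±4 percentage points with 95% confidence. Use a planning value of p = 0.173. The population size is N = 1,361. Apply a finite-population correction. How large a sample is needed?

275

For a proportion with margin E = 0.04 at 95% confidence, z = 1.960.
n = p̂(1−p̂)(z/E)² = 0.173 × 0.827 × (1.960/0.04)² = 343.51 — call this n₀.
Finite-population correction with N = 1,361: n = n₀ / (1 + (n₀−1)/N) = 343.51 / 1.252 = 274.37
Round up: n = 275.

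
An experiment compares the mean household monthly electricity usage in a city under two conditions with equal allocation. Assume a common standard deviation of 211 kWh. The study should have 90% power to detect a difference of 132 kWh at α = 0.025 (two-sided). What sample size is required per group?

64 per group

For two equal groups, n per group = 2·((z_{α/2} + z_β)·σ/δ)².
z_{α/2} = 2.241; z_β = 1.282 (power 90%).
n = 2 × (3.523 × 211 / 132)² = 2 × 31.71 = 63.42
Round up: n = 64 per group.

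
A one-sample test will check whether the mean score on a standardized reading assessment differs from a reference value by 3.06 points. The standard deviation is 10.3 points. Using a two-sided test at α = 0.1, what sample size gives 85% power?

82

For a one-sample z-test, n = ((z_{α/2} + z_β)·σ/δ)².
z_{α/2} = 1.645 (two-sided α = 0.1); z_β = 1.036 (power 85% → β = 0.15).
n = (2.681 × 10.3 / 3.06)² = 81.44
Round up: n = 82.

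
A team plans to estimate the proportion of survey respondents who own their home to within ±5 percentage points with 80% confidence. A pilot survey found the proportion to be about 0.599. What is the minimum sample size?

For a proportion with margin E = 0.05 at 80% confidence, z = 1.282.
n = p̂(1−p̂)(z/E)² = 0.599 × 0.401 × (1.282/0.05)² = 157.91
Round up: n = 158.

158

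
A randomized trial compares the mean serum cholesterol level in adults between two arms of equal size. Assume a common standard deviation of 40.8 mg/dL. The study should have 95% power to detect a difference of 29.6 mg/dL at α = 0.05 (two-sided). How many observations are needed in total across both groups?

For two equal groups, n per group = 2·((z_{α/2} + z_β)·σ/δ)².
z_{α/2} = 1.960; z_β = 1.645 (power 95%).
n = 2 × (3.605 × 40.8 / 29.6)² = 2 × 24.69 = 49.38
Round up: n = 50 per group.
Total across both groups: 2 × 50 = 100.

100 total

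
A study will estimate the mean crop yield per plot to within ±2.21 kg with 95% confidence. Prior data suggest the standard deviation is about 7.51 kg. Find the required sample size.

For a mean, the margin of error is E = z·σ/√n, so n = (zσ/E)².
At 95% confidence, z = 1.960.
n = (1.960 × 7.51 / 2.21)² = 44.36
Round up: n = 45.

45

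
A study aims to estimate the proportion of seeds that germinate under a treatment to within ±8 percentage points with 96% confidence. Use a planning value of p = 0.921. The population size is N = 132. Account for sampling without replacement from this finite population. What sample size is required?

For a proportion with margin E = 0.08 at 96% confidence, z = 2.054.
n = p̂(1−p̂)(z/E)² = 0.921 × 0.079 × (2.054/0.08)² = 47.96 — call this n₀.
Finite-population correction with N = 132: n = n₀ / (1 + (n₀−1)/N) = 47.96 / 1.356 = 35.37
Round up: n = 36.

36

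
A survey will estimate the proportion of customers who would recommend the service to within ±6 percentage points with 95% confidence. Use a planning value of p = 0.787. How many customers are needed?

For a proportion with margin E = 0.06 at 95% confidence, z = 1.960.
n = p̂(1−p̂)(z/E)² = 0.787 × 0.213 × (1.960/0.06)² = 178.88
Round up: n = 179.

n = 179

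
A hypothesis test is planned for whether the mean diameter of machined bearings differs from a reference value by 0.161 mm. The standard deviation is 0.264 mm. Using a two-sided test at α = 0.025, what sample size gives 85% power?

For a one-sample z-test, n = ((z_{α/2} + z_β)·σ/δ)².
z_{α/2} = 2.241 (two-sided α = 0.025); z_β = 1.036 (power 85% → β = 0.15).
n = (3.277 × 0.264 / 0.161)² = 28.87
Round up: n = 29.

n = 29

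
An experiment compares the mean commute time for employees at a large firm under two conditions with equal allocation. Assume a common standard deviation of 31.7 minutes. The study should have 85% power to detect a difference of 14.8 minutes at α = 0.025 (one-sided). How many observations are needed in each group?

For two equal groups, n per group = 2·((z_α + z_β)·σ/δ)².
z_α = 1.960; z_β = 1.036 (power 85%).
n = 2 × (2.996 × 31.7 / 14.8)² = 2 × 41.18 = 82.36
Round up: n = 83 per group.

83 per group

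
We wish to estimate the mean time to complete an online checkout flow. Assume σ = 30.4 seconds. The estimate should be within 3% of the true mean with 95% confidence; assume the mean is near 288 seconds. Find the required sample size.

n = 48

For a mean, the margin of error is E = z·σ/√n, so n = (zσ/E)².
At 95% confidence, z = 1.960.
E = 3% of 288 = 8.64 seconds.
n = (1.960 × 30.4 / 8.64)² = 47.56
Round up: n = 48.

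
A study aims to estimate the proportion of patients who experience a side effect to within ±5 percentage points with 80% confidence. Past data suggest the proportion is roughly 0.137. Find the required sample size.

For a proportion with margin E = 0.05 at 80% confidence, z = 1.282.
n = p̂(1−p̂)(z/E)² = 0.137 × 0.863 × (1.282/0.05)² = 77.73
Round up: n = 78.

78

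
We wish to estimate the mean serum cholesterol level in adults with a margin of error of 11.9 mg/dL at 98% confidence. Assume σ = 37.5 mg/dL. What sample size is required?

For a mean, the margin of error is E = z·σ/√n, so n = (zσ/E)².
At 98% confidence, z = 2.326.
n = (2.326 × 37.5 / 11.9)² = 53.73
Round up: n = 54.

54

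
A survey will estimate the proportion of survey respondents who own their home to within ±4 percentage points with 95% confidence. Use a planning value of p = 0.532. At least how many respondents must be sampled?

598

For a proportion with margin E = 0.04 at 95% confidence, z = 1.960.
n = p̂(1−p̂)(z/E)² = 0.532 × 0.468 × (1.960/0.04)² = 597.79
Round up: n = 598.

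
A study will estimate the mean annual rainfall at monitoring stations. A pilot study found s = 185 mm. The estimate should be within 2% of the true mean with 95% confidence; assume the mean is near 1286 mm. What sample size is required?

199

For a mean, the margin of error is E = z·σ/√n, so n = (zσ/E)².
At 95% confidence, z = 1.960.
E = 2% of 1286 = 25.72 mm.
n = (1.960 × 185 / 25.72)² = 198.75
Round up: n = 199.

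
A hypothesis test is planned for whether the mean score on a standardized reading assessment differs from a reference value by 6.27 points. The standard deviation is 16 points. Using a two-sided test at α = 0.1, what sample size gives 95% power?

n = 71

For a one-sample z-test, n = ((z_{α/2} + z_β)·σ/δ)².
z_{α/2} = 1.645 (two-sided α = 0.1); z_β = 1.645 (power 95% → β = 0.05).
n = (3.290 × 16 / 6.27)² = 70.48
Round up: n = 71.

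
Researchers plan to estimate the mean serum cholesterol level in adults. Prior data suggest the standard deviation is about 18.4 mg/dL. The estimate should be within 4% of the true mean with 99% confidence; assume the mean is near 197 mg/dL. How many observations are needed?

For a mean, the margin of error is E = z·σ/√n, so n = (zσ/E)².
At 99% confidence, z = 2.576.
E = 4% of 197 = 7.88 mg/dL.
n = (2.576 × 18.4 / 7.88)² = 36.18
Round up: n = 37.

37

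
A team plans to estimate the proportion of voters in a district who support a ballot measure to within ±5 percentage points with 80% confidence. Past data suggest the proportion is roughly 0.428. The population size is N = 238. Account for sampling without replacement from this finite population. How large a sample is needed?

n = 97

For a proportion with margin E = 0.05 at 80% confidence, z = 1.282.
n = p̂(1−p̂)(z/E)² = 0.428 × 0.572 × (1.282/0.05)² = 160.94 — call this n₀.
Finite-population correction with N = 238: n = n₀ / (1 + (n₀−1)/N) = 160.94 / 1.672 = 96.26
Round up: n = 97.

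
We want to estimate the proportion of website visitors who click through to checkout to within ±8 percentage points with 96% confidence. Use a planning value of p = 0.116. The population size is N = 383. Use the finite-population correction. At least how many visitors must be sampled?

For a proportion with margin E = 0.08 at 96% confidence, z = 2.054.
n = p̂(1−p̂)(z/E)² = 0.116 × 0.884 × (2.054/0.08)² = 67.60 — call this n₀.
Finite-population correction with N = 383: n = n₀ / (1 + (n₀−1)/N) = 67.60 / 1.174 = 57.58
Round up: n = 58.

58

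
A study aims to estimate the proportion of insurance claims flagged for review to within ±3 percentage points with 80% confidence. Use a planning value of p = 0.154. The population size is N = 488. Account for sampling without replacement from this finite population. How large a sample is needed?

For a proportion with margin E = 0.03 at 80% confidence, z = 1.282.
n = p̂(1−p̂)(z/E)² = 0.154 × 0.846 × (1.282/0.03)² = 237.92 — call this n₀.
Finite-population correction with N = 488: n = n₀ / (1 + (n₀−1)/N) = 237.92 / 1.485 = 160.22
Round up: n = 161.

161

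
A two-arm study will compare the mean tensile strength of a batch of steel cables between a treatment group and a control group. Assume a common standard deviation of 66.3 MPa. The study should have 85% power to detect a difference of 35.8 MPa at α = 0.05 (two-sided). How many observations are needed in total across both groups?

For two equal groups, n per group = 2·((z_{α/2} + z_β)·σ/δ)².
z_{α/2} = 1.960; z_β = 1.036 (power 85%).
n = 2 × (2.996 × 66.3 / 35.8)² = 2 × 30.79 = 61.58
Round up: n = 62 per group.
Total across both groups: 2 × 62 = 124.

124 total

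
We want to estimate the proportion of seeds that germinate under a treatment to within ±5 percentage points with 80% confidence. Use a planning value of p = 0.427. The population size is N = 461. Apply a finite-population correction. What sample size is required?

For a proportion with margin E = 0.05 at 80% confidence, z = 1.282.
n = p̂(1−p̂)(z/E)² = 0.427 × 0.573 × (1.282/0.05)² = 160.85 — call this n₀.
Finite-population correction with N = 461: n = n₀ / (1 + (n₀−1)/N) = 160.85 / 1.347 = 119.41
Round up: n = 120.

120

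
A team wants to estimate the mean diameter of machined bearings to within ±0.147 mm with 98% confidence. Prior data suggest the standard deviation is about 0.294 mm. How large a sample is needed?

22

For a mean, the margin of error is E = z·σ/√n, so n = (zσ/E)².
At 98% confidence, z = 2.326.
n = (2.326 × 0.294 / 0.147)² = 21.64
Round up: n = 22.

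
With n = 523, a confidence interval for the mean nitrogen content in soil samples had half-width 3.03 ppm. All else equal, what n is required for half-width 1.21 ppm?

Margin of error scales as 1/√n, so n₂ = n₁·(E₁/E₂)².
n₂ = 523 × (3.03/1.21)² = 523 × 6.271 = 3279.73
Round up: n₂ = 3280.

3280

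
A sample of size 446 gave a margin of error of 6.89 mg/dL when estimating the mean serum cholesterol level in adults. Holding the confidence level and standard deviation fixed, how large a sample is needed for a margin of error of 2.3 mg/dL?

Margin of error scales as 1/√n, so n₂ = n₁·(E₁/E₂)².
n₂ = 446 × (6.89/2.3)² = 446 × 8.974 = 4002.40
Round up: n₂ = 4003.

n = 4003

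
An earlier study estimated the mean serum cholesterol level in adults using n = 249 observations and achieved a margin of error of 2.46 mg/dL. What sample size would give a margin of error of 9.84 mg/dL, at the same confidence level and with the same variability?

16

Margin of error scales as 1/√n, so n₂ = n₁·(E₁/E₂)².
n₂ = 249 × (2.46/9.84)² = 249 × 0.0625 = 15.56
Round up: n₂ = 16.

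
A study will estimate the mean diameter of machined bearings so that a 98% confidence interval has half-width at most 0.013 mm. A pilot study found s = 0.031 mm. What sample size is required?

For a mean, the margin of error is E = z·σ/√n, so n = (zσ/E)².
At 98% confidence, z = 2.326.
n = (2.326 × 0.031 / 0.013)² = 30.76
Round up: n = 31.

n = 31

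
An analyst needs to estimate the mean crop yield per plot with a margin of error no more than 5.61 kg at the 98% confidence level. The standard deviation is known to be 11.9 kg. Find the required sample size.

25

For a mean, the margin of error is E = z·σ/√n, so n = (zσ/E)².
At 98% confidence, z = 2.326.
n = (2.326 × 11.9 / 5.61)² = 24.34
Round up: n = 25.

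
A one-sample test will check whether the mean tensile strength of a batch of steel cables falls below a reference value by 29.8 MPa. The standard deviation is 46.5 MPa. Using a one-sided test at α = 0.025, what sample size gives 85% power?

For a one-sample z-test, n = ((z_α + z_β)·σ/δ)².
z_α = 1.960 (one-sided α = 0.025); z_β = 1.036 (power 85% → β = 0.15).
n = (2.996 × 46.5 / 29.8)² = 21.86
Round up: n = 22.

22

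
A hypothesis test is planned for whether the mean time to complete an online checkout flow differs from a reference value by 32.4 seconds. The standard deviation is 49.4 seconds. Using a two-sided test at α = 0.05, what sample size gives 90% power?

For a one-sample z-test, n = ((z_{α/2} + z_β)·σ/δ)².
z_{α/2} = 1.960 (two-sided α = 0.05); z_β = 1.282 (power 90% → β = 0.1).
n = (3.242 × 49.4 / 32.4)² = 24.43
Round up: n = 25.

25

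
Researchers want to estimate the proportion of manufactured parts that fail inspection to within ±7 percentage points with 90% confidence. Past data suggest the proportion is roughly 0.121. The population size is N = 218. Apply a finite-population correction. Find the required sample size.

For a proportion with margin E = 0.07 at 90% confidence, z = 1.645.
n = p̂(1−p̂)(z/E)² = 0.121 × 0.879 × (1.645/0.07)² = 58.74 — call this n₀.
Finite-population correction with N = 218: n = n₀ / (1 + (n₀−1)/N) = 58.74 / 1.265 = 46.43
Round up: n = 47.

47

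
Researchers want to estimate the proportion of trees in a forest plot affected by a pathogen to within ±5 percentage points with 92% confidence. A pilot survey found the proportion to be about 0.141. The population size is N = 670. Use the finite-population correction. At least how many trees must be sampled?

For a proportion with margin E = 0.05 at 92% confidence, z = 1.751.
n = p̂(1−p̂)(z/E)² = 0.141 × 0.859 × (1.751/0.05)² = 148.54 — call this n₀.
Finite-population correction with N = 670: n = n₀ / (1 + (n₀−1)/N) = 148.54 / 1.22 = 121.75
Round up: n = 122.

122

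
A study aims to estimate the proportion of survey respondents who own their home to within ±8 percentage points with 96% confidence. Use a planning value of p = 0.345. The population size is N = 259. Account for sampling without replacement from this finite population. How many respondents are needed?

95

For a proportion with margin E = 0.08 at 96% confidence, z = 2.054.
n = p̂(1−p̂)(z/E)² = 0.345 × 0.655 × (2.054/0.08)² = 148.96 — call this n₀.
Finite-population correction with N = 259: n = n₀ / (1 + (n₀−1)/N) = 148.96 / 1.571 = 94.82
Round up: n = 95.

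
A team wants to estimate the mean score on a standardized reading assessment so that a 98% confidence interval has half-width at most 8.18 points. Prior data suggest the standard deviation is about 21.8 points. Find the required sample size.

For a mean, the margin of error is E = z·σ/√n, so n = (zσ/E)².
At 98% confidence, z = 2.326.
n = (2.326 × 21.8 / 8.18)² = 38.43
Round up: n = 39.

39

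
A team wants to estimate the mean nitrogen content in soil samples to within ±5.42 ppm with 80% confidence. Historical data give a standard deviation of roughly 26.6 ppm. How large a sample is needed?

n = 40

For a mean, the margin of error is E = z·σ/√n, so n = (zσ/E)².
At 80% confidence, z = 1.282.
n = (1.282 × 26.6 / 5.42)² = 39.59
Round up: n = 40.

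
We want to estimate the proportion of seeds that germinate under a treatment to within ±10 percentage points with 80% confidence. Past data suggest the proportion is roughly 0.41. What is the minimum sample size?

40

For a proportion with margin E = 0.1 at 80% confidence, z = 1.282.
n = p̂(1−p̂)(z/E)² = 0.41 × 0.59 × (1.282/0.1)² = 39.76
Round up: n = 40.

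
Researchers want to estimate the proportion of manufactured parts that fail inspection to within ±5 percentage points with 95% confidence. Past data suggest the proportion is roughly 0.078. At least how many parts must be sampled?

For a proportion with margin E = 0.05 at 95% confidence, z = 1.960.
n = p̂(1−p̂)(z/E)² = 0.078 × 0.922 × (1.960/0.05)² = 110.51
Round up: n = 111.

n = 111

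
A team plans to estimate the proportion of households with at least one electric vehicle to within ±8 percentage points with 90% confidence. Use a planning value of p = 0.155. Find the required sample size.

56

For a proportion with margin E = 0.08 at 90% confidence, z = 1.645.
n = p̂(1−p̂)(z/E)² = 0.155 × 0.845 × (1.645/0.08)² = 55.38
Round up: n = 56.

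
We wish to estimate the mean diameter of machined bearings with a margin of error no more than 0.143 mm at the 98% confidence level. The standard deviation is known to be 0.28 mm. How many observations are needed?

For a mean, the margin of error is E = z·σ/√n, so n = (zσ/E)².
At 98% confidence, z = 2.326.
n = (2.326 × 0.28 / 0.143)² = 20.74
Round up: n = 21.

21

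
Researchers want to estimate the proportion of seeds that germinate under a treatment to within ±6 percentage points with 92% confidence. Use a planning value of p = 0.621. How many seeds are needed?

201

For a proportion with margin E = 0.06 at 92% confidence, z = 1.751.
n = p̂(1−p̂)(z/E)² = 0.621 × 0.379 × (1.751/0.06)² = 200.45
Round up: n = 201.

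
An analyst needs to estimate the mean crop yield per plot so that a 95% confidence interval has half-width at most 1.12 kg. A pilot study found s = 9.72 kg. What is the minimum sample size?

For a mean, the margin of error is E = z·σ/√n, so n = (zσ/E)².
At 95% confidence, z = 1.960.
n = (1.960 × 9.72 / 1.12)² = 289.34
Round up: n = 290.

290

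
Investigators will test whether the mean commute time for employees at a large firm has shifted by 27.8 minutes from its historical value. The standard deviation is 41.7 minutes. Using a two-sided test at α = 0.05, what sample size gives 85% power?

n = 21

For a one-sample z-test, n = ((z_{α/2} + z_β)·σ/δ)².
z_{α/2} = 1.960 (two-sided α = 0.05); z_β = 1.036 (power 85% → β = 0.15).
n = (2.996 × 41.7 / 27.8)² = 20.20
Round up: n = 21.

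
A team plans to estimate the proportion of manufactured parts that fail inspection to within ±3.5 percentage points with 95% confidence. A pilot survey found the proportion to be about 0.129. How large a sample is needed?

For a proportion with margin E = 0.035 at 95% confidence, z = 1.960.
n = p̂(1−p̂)(z/E)² = 0.129 × 0.871 × (1.960/0.035)² = 352.36
Round up: n = 353.

n = 353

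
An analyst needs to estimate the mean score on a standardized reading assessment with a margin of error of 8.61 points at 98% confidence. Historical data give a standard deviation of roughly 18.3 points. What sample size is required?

For a mean, the margin of error is E = z·σ/√n, so n = (zσ/E)².
At 98% confidence, z = 2.326.
n = (2.326 × 18.3 / 8.61)² = 24.44
Round up: n = 25.

n = 25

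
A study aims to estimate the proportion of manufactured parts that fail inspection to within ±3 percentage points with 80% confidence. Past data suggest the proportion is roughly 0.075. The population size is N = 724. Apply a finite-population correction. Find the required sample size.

108

For a proportion with margin E = 0.03 at 80% confidence, z = 1.282.
n = p̂(1−p̂)(z/E)² = 0.075 × 0.925 × (1.282/0.03)² = 126.69 — call this n₀.
Finite-population correction with N = 724: n = n₀ / (1 + (n₀−1)/N) = 126.69 / 1.174 = 107.91
Round up: n = 108.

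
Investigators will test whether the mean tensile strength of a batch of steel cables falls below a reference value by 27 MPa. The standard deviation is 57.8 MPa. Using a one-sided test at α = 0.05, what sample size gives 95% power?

For a one-sample z-test, n = ((z_α + z_β)·σ/δ)².
z_α = 1.645 (one-sided α = 0.05); z_β = 1.645 (power 95% → β = 0.05).
n = (3.290 × 57.8 / 27)² = 49.60
Round up: n = 50.

50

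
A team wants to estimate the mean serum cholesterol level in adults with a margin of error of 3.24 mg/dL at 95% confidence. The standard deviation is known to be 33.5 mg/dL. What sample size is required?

411

For a mean, the margin of error is E = z·σ/√n, so n = (zσ/E)².
At 95% confidence, z = 1.960.
n = (1.960 × 33.5 / 3.24)² = 410.69
Round up: n = 411.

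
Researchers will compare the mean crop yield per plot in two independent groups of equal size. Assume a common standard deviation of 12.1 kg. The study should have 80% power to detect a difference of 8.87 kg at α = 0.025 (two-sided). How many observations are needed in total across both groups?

For two equal groups, n per group = 2·((z_{α/2} + z_β)·σ/δ)².
z_{α/2} = 2.241; z_β = 0.842 (power 80%).
n = 2 × (3.083 × 12.1 / 8.87)² = 2 × 17.69 = 35.38
Round up: n = 36 per group.
Total across both groups: 2 × 36 = 72.

72 total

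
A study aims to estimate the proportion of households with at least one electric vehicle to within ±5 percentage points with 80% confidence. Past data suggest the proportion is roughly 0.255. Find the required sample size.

For a proportion with margin E = 0.05 at 80% confidence, z = 1.282.
n = p̂(1−p̂)(z/E)² = 0.255 × 0.745 × (1.282/0.05)² = 124.89
Round up: n = 125.

125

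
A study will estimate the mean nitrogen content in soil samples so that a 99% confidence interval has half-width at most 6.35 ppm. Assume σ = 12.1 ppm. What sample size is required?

25

For a mean, the margin of error is E = z·σ/√n, so n = (zσ/E)².
At 99% confidence, z = 2.576.
n = (2.576 × 12.1 / 6.35)² = 24.09
Round up: n = 25.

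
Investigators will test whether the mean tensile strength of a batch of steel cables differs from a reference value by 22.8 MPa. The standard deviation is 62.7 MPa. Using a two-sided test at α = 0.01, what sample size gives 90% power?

113

For a one-sample z-test, n = ((z_{α/2} + z_β)·σ/δ)².
z_{α/2} = 2.576 (two-sided α = 0.01); z_β = 1.282 (power 90% → β = 0.1).
n = (3.858 × 62.7 / 22.8)² = 112.56
Round up: n = 113.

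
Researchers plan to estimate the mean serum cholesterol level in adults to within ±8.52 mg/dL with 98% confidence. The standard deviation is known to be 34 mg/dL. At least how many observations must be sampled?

87

For a mean, the margin of error is E = z·σ/√n, so n = (zσ/E)².
At 98% confidence, z = 2.326.
n = (2.326 × 34 / 8.52)² = 86.16
Round up: n = 87.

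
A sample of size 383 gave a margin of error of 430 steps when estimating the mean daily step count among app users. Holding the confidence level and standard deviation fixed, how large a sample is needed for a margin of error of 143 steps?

Margin of error scales as 1/√n, so n₂ = n₁·(E₁/E₂)².
n₂ = 383 × (430/143)² = 383 × 9.042 = 3463.09
Round up: n₂ = 3464.

n = 3464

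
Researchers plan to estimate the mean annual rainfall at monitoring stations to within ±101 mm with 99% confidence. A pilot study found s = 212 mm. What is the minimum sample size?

For a mean, the margin of error is E = z·σ/√n, so n = (zσ/E)².
At 99% confidence, z = 2.576.
n = (2.576 × 212 / 101)² = 29.24
Round up: n = 30.

30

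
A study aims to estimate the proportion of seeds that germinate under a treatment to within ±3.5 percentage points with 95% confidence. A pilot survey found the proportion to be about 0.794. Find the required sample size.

For a proportion with margin E = 0.035 at 95% confidence, z = 1.960.
n = p̂(1−p̂)(z/E)² = 0.794 × 0.206 × (1.960/0.035)² = 512.94
Round up: n = 513.

513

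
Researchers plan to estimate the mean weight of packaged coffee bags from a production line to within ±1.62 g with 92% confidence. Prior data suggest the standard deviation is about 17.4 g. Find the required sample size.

n = 354

For a mean, the margin of error is E = z·σ/√n, so n = (zσ/E)².
At 92% confidence, z = 1.751.
n = (1.751 × 17.4 / 1.62)² = 353.70
Round up: n = 354.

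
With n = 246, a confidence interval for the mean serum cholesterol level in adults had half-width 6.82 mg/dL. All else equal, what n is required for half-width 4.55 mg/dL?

553

Margin of error scales as 1/√n, so n₂ = n₁·(E₁/E₂)².
n₂ = 246 × (6.82/4.55)² = 246 × 2.247 = 552.76
Round up: n₂ = 553.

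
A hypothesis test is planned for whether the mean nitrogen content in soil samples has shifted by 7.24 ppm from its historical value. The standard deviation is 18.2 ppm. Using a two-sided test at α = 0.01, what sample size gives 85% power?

For a one-sample z-test, n = ((z_{α/2} + z_β)·σ/δ)².
z_{α/2} = 2.576 (two-sided α = 0.01); z_β = 1.036 (power 85% → β = 0.15).
n = (3.612 × 18.2 / 7.24)² = 82.44
Round up: n = 83.

83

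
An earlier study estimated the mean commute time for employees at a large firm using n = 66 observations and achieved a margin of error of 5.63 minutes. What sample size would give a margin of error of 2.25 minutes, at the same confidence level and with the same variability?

Margin of error scales as 1/√n, so n₂ = n₁·(E₁/E₂)².
n₂ = 66 × (5.63/2.25)² = 66 × 6.261 = 413.23
Round up: n₂ = 414.

414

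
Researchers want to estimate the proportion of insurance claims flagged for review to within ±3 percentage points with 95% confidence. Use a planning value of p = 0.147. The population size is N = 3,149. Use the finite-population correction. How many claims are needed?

For a proportion with margin E = 0.03 at 95% confidence, z = 1.960.
n = p̂(1−p̂)(z/E)² = 0.147 × 0.853 × (1.960/0.03)² = 535.22 — call this n₀.
Finite-population correction with N = 3,149: n = n₀ / (1 + (n₀−1)/N) = 535.22 / 1.17 = 457.45
Round up: n = 458.

458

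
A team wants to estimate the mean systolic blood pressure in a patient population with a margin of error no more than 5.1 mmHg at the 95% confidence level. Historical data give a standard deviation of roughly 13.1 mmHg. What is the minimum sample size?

n = 26

For a mean, the margin of error is E = z·σ/√n, so n = (zσ/E)².
At 95% confidence, z = 1.960.
n = (1.960 × 13.1 / 5.1)² = 25.35
Round up: n = 26.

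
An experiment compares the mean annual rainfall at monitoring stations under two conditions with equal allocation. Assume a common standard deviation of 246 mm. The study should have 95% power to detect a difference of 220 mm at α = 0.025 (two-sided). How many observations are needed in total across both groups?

76 total

For two equal groups, n per group = 2·((z_{α/2} + z_β)·σ/δ)².
z_{α/2} = 2.241; z_β = 1.645 (power 95%).
n = 2 × (3.886 × 246 / 220)² = 2 × 18.88 = 37.76
Round up: n = 38 per group.
Total across both groups: 2 × 38 = 76.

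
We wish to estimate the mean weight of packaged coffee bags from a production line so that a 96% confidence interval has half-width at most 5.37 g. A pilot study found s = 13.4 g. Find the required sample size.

For a mean, the margin of error is E = z·σ/√n, so n = (zσ/E)².
At 96% confidence, z = 2.054.
n = (2.054 × 13.4 / 5.37)² = 26.27
Round up: n = 27.

27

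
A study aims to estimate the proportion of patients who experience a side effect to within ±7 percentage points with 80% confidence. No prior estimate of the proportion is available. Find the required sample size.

84

For a proportion with margin E = 0.07 at 80% confidence, z = 1.282.
With no prior estimate, use p = 0.5, which maximizes p(1−p) at 0.25.
n = 0.25 × (z/E)² = 0.25 × (1.282/0.07)² = 83.85
Round up: n = 84.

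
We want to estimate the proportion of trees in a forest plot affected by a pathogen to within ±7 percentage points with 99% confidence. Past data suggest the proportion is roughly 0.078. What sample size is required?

98

For a proportion with margin E = 0.07 at 99% confidence, z = 2.576.
n = p̂(1−p̂)(z/E)² = 0.078 × 0.922 × (2.576/0.07)² = 97.39
Round up: n = 98.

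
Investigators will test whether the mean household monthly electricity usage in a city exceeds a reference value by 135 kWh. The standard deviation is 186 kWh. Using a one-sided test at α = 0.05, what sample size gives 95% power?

For a one-sample z-test, n = ((z_α + z_β)·σ/δ)².
z_α = 1.645 (one-sided α = 0.05); z_β = 1.645 (power 95% → β = 0.05).
n = (3.290 × 186 / 135)² = 20.55
Round up: n = 21.

21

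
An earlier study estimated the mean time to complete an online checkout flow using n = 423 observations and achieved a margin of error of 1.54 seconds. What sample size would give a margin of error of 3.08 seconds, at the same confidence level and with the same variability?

Margin of error scales as 1/√n, so n₂ = n₁·(E₁/E₂)².
n₂ = 423 × (1.54/3.08)² = 423 × 0.25 = 105.75
Round up: n₂ = 106.

n = 106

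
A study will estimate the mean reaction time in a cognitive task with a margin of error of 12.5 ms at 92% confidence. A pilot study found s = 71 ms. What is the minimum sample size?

For a mean, the margin of error is E = z·σ/√n, so n = (zσ/E)².
At 92% confidence, z = 1.751.
n = (1.751 × 71 / 12.5)² = 98.92
Round up: n = 99.

99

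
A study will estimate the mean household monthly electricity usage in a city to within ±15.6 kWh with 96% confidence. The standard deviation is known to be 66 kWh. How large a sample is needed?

For a mean, the margin of error is E = z·σ/√n, so n = (zσ/E)².
At 96% confidence, z = 2.054.
n = (2.054 × 66 / 15.6)² = 75.52
Round up: n = 76.

76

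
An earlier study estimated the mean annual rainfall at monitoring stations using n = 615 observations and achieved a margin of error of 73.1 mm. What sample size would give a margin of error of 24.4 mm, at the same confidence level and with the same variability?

Margin of error scales as 1/√n, so n₂ = n₁·(E₁/E₂)².
n₂ = 615 × (73.1/24.4)² = 615 × 8.975 = 5519.62
Round up: n₂ = 5520.

5520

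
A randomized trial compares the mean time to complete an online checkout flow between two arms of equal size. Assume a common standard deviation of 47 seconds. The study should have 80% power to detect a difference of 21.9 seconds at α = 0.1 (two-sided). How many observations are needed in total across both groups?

For two equal groups, n per group = 2·((z_{α/2} + z_β)·σ/δ)².
z_{α/2} = 1.645; z_β = 0.842 (power 80%).
n = 2 × (2.487 × 47 / 21.9)² = 2 × 28.49 = 56.98
Round up: n = 57 per group.
Total across both groups: 2 × 57 = 114.

114 total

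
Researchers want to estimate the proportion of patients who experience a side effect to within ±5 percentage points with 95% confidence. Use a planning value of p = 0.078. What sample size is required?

111

For a proportion with margin E = 0.05 at 95% confidence, z = 1.960.
n = p̂(1−p̂)(z/E)² = 0.078 × 0.922 × (1.960/0.05)² = 110.51
Round up: n = 111.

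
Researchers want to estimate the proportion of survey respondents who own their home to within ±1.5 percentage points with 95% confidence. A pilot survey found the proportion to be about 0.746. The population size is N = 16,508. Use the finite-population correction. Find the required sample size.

2706

For a proportion with margin E = 0.015 at 95% confidence, z = 1.960.
n = p̂(1−p̂)(z/E)² = 0.746 × 0.254 × (1.960/0.015)² = 3235.21 — call this n₀.
Finite-population correction with N = 16,508: n = n₀ / (1 + (n₀−1)/N) = 3235.21 / 1.196 = 2705.03
Round up: n = 2706.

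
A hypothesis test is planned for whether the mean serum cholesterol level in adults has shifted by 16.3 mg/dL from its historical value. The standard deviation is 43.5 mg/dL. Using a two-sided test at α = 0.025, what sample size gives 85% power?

For a one-sample z-test, n = ((z_{α/2} + z_β)·σ/δ)².
z_{α/2} = 2.241 (two-sided α = 0.025); z_β = 1.036 (power 85% → β = 0.15).
n = (3.277 × 43.5 / 16.3)² = 76.48
Round up: n = 77.

n = 77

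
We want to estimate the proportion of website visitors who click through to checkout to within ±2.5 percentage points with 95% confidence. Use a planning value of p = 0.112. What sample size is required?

612

For a proportion with margin E = 0.025 at 95% confidence, z = 1.960.
n = p̂(1−p̂)(z/E)² = 0.112 × 0.888 × (1.960/0.025)² = 611.31
Round up: n = 612.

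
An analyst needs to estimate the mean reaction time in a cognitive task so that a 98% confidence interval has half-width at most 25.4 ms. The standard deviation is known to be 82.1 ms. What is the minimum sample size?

57

For a mean, the margin of error is E = z·σ/√n, so n = (zσ/E)².
At 98% confidence, z = 2.326.
n = (2.326 × 82.1 / 25.4)² = 56.52
Round up: n = 57.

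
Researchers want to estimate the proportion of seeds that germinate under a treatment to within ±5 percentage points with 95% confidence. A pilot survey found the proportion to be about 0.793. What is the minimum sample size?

For a proportion with margin E = 0.05 at 95% confidence, z = 1.960.
n = p̂(1−p̂)(z/E)² = 0.793 × 0.207 × (1.960/0.05)² = 252.24
Round up: n = 253.

253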